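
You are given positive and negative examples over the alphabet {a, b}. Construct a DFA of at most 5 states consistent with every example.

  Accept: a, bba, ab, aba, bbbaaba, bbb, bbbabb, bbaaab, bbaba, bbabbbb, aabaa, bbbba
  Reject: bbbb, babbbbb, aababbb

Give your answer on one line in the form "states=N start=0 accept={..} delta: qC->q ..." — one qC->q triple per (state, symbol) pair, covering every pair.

Fold the examples into a partial DFA from state 0: repeatedly fix the first undefined (state, symbol) met by the shortest-then-alphabetical prefix, trying targets in increasing order and rejecting any under which an Accept and a Reject string meet in one state with the same remainder; add a state when all current targets are rejected. Accepting states are where Accept strings end.
a: 0a undefined. 0a->0: ok.
b: 0b undefined. 0b->0: no, a/bbbb meet in 0. Open state 1: 0b->1.
ba: 1a undefined. 1a->0: no, bbb/aababbb meet in 1 with "bb" left. 1a->1: ok.
bb: 1b undefined. 1b->0: no, a/bbbb meet in 0. 1b->1: no, bba/bbbb meet in 1. Open state 2: 1b->2.
bba: 2a undefined. 2a->0: no, bbabbbb/bbbb meet in 2 with "bb" left. 2a->1: ok.
bbb: 2b undefined. 2b->0: no, a/babbbbb meet in 0. 2b->1: no, bbaaab/bbbb meet in 2. 2b->2: no, bbb/bbbb meet in 2. Open state 3: 2b->3.
bbba: 3a undefined. 3a->0: ok.
bbbb: 3b undefined. 3b->0: no, a/bbbb meet in 0. 3b->1: no, bba/bbbb meet in 1. 3b->2: no, bbbabb/bbbb meet in 2. 3b->3: no, bbb/bbbb meet in 3. Open state 4: 3b->4.
bbbba: 4a undefined. 4a->0: ok.
babbbb: 4b undefined. 4b->0: no, bba/babbbbb meet in 1. 4b->1: no, bbbabb/babbbbb meet in 2. 4b->2: no, bbb/babbbbb meet in 3. 4b->3: ok.
All examples now run through 5 states with every (state, symbol) defined. Accept strings end in {0,1,2,3}, Reject strings end in {4}; accept={0,1,2,3}.

states=5 start=0 accept={0,1,2,3} delta: 0a->0 0b->1 1a->1 1b->2 2a->1 2b->3 3a->0 3b->4 4a->0 4b->3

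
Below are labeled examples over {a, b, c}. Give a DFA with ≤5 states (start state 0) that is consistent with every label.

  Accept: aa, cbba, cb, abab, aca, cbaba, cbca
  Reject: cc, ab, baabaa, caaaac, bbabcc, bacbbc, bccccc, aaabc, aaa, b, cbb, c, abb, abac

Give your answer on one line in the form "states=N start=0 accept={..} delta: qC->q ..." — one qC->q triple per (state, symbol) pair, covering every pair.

states=5 start=0 accept={3,4} delta: 0a->1 0b->0 0c->2 1a->3 1b->1 1c->1 2a->0 2b->4 2c->0 3a->0 3b->3 3c->0 4a->1 4b->1 4c->1

Fold the examples into a partial DFA from state 0: repeatedly fix the first undefined (state, symbol) met by the shortest-then-alphabetical prefix, trying targets in increasing order and rejecting any under which an Accept and a Reject string meet in one state with the same remainder; add a state when all current targets are rejected. Accepting states are where Accept strings end.
a: 0a undefined. 0a->0: no, aa/aaa meet in 0. Open state 1: 0a->1.
b: 0b undefined. 0b->0: ok.
c: 0c undefined. 0c->0: no, cb/cc meet in 0. 0c->1: no, cb/ab meet in 1 with "b" left. Open state 2: 0c->2.
aa: 1a undefined. 1a->0: no, aa/baabaa meet in 0. 1a->1: no, aa/aaa meet in 1. 1a->2: no, aa/c meet in 2. Open state 3: 1a->3.
ab: 1b undefined. 1b->0: no, abab/ab meet in 0. 1b->1: ok.
ac: 1c undefined. 1c->0: no, aca/ab meet in 1. 1c->1: ok.
ca: 2a undefined. 2a->0: ok.
cb: 2b undefined. 2b->0: no, cbba/ab meet in 1. 2b->1: no, cb/ab meet in 1. 2b->2: no, cbba/b meet in 0. 2b->3: no, abab/cbb meet in 3 with "b" left. Open state 4: 2b->4.
cc: 2c undefined. 2c->0: ok.
aaa: 3a undefined. 3a->0: ok.
cba: 4a undefined. 4a->0: no, cbaba/ab meet in 1. 4a->1: ok.
cbb: 4b undefined. 4b->0: no, cbba/ab meet in 1. 4b->1: ok.
cbc: 4c undefined. 4c->0: no, cbca/ab meet in 1. 4c->1: ok.
abab: 3b undefined. 3b->0: no, aa/baabaa meet in 3. 3b->1: no, abab/ab meet in 1. 3b->2: no, abab/caaaac meet in 2. 3b->3: ok.
abac: 3c undefined. 3c->0: ok.
All examples now run through 5 states with every (state, symbol) defined. Accept strings end in {3,4}, Reject strings end in {0,1,2}; accept={3,4}.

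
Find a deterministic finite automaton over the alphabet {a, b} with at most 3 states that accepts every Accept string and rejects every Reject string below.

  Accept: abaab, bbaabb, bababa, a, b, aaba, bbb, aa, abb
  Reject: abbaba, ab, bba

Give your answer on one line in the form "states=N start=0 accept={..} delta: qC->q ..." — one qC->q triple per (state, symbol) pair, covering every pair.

states=3 start=0 accept={0,1} delta: 0a->1 0b->1 1a->0 1b->2 2a->2 2b->0

Grow the machine one transition at a time. Run the examples from 0; the earliest place one falls off (shortest prefix, ties alphabetical) gets sent to the lowest-numbered state that keeps every Accept/Reject pair distinguishable — a pair clashes when both reach the same state with identical unread suffix — and to a fresh state only if none does.
a: 0a undefined. 0a->0: no, b/ab meet in 0 with "b" left. Open state 1: 0a->1.
b: 0b undefined. 0b->0: no, a/bba meet in 1. 0b->1: ok.
aa: 1a undefined. 1a->0: ok.
ab: 1b undefined. 1b->0: no, abaab/bba meet in 1. 1b->1: no, abaab/ab meet in 1. Open state 2: 1b->2.
aba: 2a undefined. 2a->0: no, abaab/ab meet in 2. 2a->1: no, abaab/bba meet in 1. 2a->2: ok.
abb: 2b undefined. 2b->0: ok.
All examples now run through 3 states with every (state, symbol) defined. Accept strings end in {0,1}, Reject strings end in {2}; accept={0,1}.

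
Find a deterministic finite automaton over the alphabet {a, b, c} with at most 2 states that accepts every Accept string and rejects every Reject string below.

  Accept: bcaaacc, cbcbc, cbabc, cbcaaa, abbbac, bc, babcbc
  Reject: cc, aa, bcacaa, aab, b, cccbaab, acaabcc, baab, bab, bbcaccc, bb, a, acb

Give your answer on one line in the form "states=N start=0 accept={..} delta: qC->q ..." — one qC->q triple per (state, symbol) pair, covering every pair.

states=2 start=0 accept={1} delta: 0a->0 0b->0 0c->1 1a->1 1b->0 1c->0

Grow the machine one transition at a time. Run the examples from 0; the earliest place one falls off (shortest prefix, ties alphabetical) gets sent to the lowest-numbered state that keeps every Accept/Reject pair distinguishable — a pair clashes when both reach the same state with identical unread suffix — and to a fresh state only if none does.
a: 0a undefined. 0a->0: ok.
b: 0b undefined. 0b->0: ok.
c: 0c undefined. 0c->0: no, bcaaacc/cc meet in 0. Open state 1: 0c->1.
cb: 1b undefined. 1b->0: ok.
cc: 1c undefined. 1c->0: ok.
aca: 1a undefined. 1a->0: no, bcaaacc/cc meet in 0. 1a->1: ok.
All examples now run through 2 states with every (state, symbol) defined. Accept strings end in {1}, Reject strings end in {0}; accept={1}.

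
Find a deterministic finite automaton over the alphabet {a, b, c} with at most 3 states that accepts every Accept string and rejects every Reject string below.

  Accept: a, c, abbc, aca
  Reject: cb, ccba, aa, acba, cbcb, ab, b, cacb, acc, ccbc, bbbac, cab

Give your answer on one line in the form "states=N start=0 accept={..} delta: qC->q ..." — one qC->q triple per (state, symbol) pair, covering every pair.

states=3 start=0 accept={1} delta: 0a->1 0b->0 0c->1 1a->0 1b->0 1c->2 2a->1 2b->1 2c->0

Fold the examples into a partial DFA from state 0: repeatedly fix the first undefined (state, symbol) met by the shortest-then-alphabetical prefix, trying targets in increasing order and rejecting any under which an Accept and a Reject string meet in one state with the same remainder; add a state when all current targets are rejected. Accepting states are where Accept strings end.
a: 0a undefined. 0a->0: no, a/aa meet in 0. Open state 1: 0a->1.
b: 0b undefined. 0b->0: ok.
c: 0c undefined. 0c->0: no, a/ccba meet in 1. 0c->1: ok.
aa: 1a undefined. 1a->0: ok.
ab: 1b undefined. 1b->0: ok.
ac: 1c undefined. 1c->0: no, a/ccba meet in 1. 1c->1: no, a/ccba meet in 1. Open state 2: 1c->2.
aca: 2a undefined. 2a->0: no, aca/cb meet in 0. 2a->1: ok.
acb: 2b undefined. 2b->0: no, a/ccba meet in 1. 2b->1: ok.
acc: 2c undefined. 2c->0: ok.
All examples now run through 3 states with every (state, symbol) defined. Accept strings end in {1}, Reject strings end in {0,2}; accept={1}.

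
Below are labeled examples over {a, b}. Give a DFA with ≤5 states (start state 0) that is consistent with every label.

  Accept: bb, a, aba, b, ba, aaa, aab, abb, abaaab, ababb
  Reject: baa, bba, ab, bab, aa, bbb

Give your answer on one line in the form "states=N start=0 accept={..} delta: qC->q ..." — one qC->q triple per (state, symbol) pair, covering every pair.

Grow the machine one transition at a time. Run the examples from 0; the earliest place one falls off (shortest prefix, ties alphabetical) gets sent to the lowest-numbered state that keeps every Accept/Reject pair distinguishable — a pair clashes when both reach the same state with identical unread suffix — and to a fresh state only if none does.
a: 0a undefined. 0a->0: no, a/aa meet in 0. Open state 1: 0a->1.
b: 0b undefined. 0b->0: no, bb/bbb meet in 0. 0b->1: no, bb/ab meet in 1 with "b" left. Open state 2: 0b->2.
aa: 1a undefined. 1a->0: ok.
ab: 1b undefined. 1b->0: no, abaaab/ab meet in 0. 1b->1: no, a/ab meet in 1. 1b->2: no, b/ab meet in 2. Open state 3: 1b->3.
ba: 2a undefined. 2a->0: no, a/baa meet in 1. 2a->1: ok.
bb: 2b undefined. 2b->0: no, bb/baa meet in 0. 2b->1: ok.
aba: 3a undefined. 3a->0: no, aba/baa meet in 0. 3a->1: no, abaaab/ab meet in 3. 3a->2: no, ababb/ab meet in 3. 3a->3: no, aba/ab meet in 3. Open state 4: 3a->4.
abb: 3b undefined. 3b->0: no, abb/baa meet in 0. 3b->1: ok.
abaa: 4a undefined. 4a->0: no, abaaab/ab meet in 3. 4a->1: ok.
abab: 4b undefined. 4b->0: ok.
All examples now run through 5 states with every (state, symbol) defined. Accept strings end in {1,2,4}, Reject strings end in {0,3}; accept={1,2,4}.

states=5 start=0 accept={1,2,4} delta: 0a->1 0b->2 1a->0 1b->3 2a->1 2b->1 3a->4 3b->1 4a->1 4b->0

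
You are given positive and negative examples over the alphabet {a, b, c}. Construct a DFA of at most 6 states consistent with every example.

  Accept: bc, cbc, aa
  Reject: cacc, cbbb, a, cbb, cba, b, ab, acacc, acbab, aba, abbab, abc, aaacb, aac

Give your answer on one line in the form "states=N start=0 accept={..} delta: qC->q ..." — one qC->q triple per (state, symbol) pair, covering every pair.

State merging on the prefix tree: take the shortest (then alphabetical) example prefix whose next move is undefined and point that move at state 0, else 1, else 2, ...; a target is out if some Accept/Reject pair would then sit in one state with the same input left (inseparable). If every existing state is out, open a new one.
a: 0a undefined. 0a->0: no, bc/abc meet in 0 with "bc" left. Open state 1: 0a->1.
b: 0b undefined. 0b->0: ok.
c: 0c undefined. 0c->0: no, bc/cbbb meet in 0. 0c->1: no, bc/a meet in 1. Open state 2: 0c->2.
aa: 1a undefined. 1a->0: no, bc/aac meet in 2. 1a->1: no, aa/a meet in 1. 1a->2: ok.
ab: 1b undefined. 1b->0: no, bc/abc meet in 2. 1b->1: no, bc/aba meet in 2. 1b->2: no, bc/ab meet in 2. Open state 3: 1b->3.
ac: 1c undefined. 1c->0: no, bc/acacc meet in 2. 1c->1: ok.
ca: 2a undefined. 2a->0: ok.
cb: 2b undefined. 2b->0: ok.
aac: 2c undefined. 2c->0: no, bc/acacc meet in 2. 2c->1: ok.
aba: 3a undefined. 3a->0: ok.
abb: 3b undefined. 3b->0: ok.
abc: 3c undefined. 3c->0: ok.
All examples now run through 4 states with every (state, symbol) defined. Accept strings end in {2}, Reject strings end in {0,1,3}; accept={2}.

states=4 start=0 accept={2} delta: 0a->1 0b->0 0c->2 1a->2 1b->3 1c->1 2a->0 2b->0 2c->1 3a->0 3b->0 3c->0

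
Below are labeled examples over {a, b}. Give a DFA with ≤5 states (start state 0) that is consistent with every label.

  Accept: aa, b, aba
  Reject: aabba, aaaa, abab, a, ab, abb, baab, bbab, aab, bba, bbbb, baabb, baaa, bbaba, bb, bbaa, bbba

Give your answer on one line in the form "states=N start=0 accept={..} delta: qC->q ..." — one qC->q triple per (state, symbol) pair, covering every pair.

Grow the machine one transition at a time. Run the examples from 0; the earliest place one falls off (shortest prefix, ties alphabetical) gets sent to the lowest-numbered state that keeps every Accept/Reject pair distinguishable — a pair clashes when both reach the same state with identical unread suffix — and to a fresh state only if none does.
a: 0a undefined. 0a->0: no, aa/aaaa meet in 0. Open state 1: 0a->1.
b: 0b undefined. 0b->0: no, aa/bbaa meet in 1 with "a" left. 0b->1: no, b/a meet in 1. Open state 2: 0b->2.
aa: 1a undefined. 1a->0: no, aa/aaaa meet in 0. 1a->1: no, aa/aaaa meet in 1. 1a->2: ok.
ab: 1b undefined. 1b->0: no, aa/abb meet in 2. 1b->1: ok.
ba: 2a undefined. 2a->0: no, aa/baaa meet in 2. 2a->1: no, aa/aaaa meet in 2. 2a->2: no, aa/aaaa meet in 2. Open state 3: 2a->3.
bb: 2b undefined. 2b->0: no, aa/bbaba meet in 2. 2b->1: no, aa/aabba meet in 2. 2b->2: no, aa/abab meet in 2. 2b->3: ok.
baa: 3a undefined. 3a->0: no, aa/baab meet in 2. 3a->1: no, aa/baaa meet in 2. 3a->2: no, aa/aaaa meet in 2. 3a->3: ok.
bbb: 3b undefined. 3b->0: no, aa/bbbb meet in 2. 3b->1: no, aa/aabba meet in 2. 3b->2: no, aa/baab meet in 2. 3b->3: ok.
All examples now run through 4 states with every (state, symbol) defined. Accept strings end in {2}, Reject strings end in {1,3}; accept={2}.

states=4 start=0 accept={2} delta: 0a->1 0b->2 1a->2 1b->1 2a->3 2b->3 3a->3 3b->3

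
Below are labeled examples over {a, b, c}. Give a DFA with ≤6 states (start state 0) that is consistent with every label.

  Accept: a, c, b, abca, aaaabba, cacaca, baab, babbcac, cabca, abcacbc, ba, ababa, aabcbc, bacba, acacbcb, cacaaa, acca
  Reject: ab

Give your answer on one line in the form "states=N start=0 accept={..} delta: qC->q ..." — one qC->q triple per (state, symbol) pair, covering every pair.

State merging on the prefix tree: take the shortest (then alphabetical) example prefix whose next move is undefined and point that move at state 0, else 1, else 2, ...; a target is out if some Accept/Reject pair would then sit in one state with the same input left (inseparable). If every existing state is out, open a new one.
a: 0a undefined. 0a->0: no, b/ab meet in 0 with "b" left. Open state 1: 0a->1.
b: 0b undefined. 0b->0: ok.
c: 0c undefined. 0c->0: ok.
aa: 1a undefined. 1a->0: ok.
ab: 1b undefined. 1b->0: no, c/ab meet in 0. 1b->1: no, a/ab meet in 1. Open state 2: 1b->2.
ac: 1c undefined. 1c->0: ok.
aba: 2a undefined. 2a->0: ok.
abc: 2c undefined. 2c->0: ok.
babb: 2b undefined. 2b->0: ok.
All examples now run through 3 states with every (state, symbol) defined. Accept strings end in {0,1}, Reject strings end in {2}; accept={0,1}.

states=3 start=0 accept={0,1} delta: 0a->1 0b->0 0c->0 1a->0 1b->2 1c->0 2a->0 2b->0 2c->0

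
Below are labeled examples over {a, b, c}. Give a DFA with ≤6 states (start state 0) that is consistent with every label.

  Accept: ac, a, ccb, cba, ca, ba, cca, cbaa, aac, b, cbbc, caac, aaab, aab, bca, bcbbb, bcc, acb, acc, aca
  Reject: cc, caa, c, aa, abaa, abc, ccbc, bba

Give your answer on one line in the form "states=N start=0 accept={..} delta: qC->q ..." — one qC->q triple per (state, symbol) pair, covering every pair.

Fold the examples into a partial DFA from state 0: repeatedly fix the first undefined (state, symbol) met by the shortest-then-alphabetical prefix, trying targets in increasing order and rejecting any under which an Accept and a Reject string meet in one state with the same remainder; add a state when all current targets are rejected. Accepting states are where Accept strings end.
a: 0a undefined. 0a->0: no, ac/c meet in 0 with "c" left. Open state 1: 0a->1.
b: 0b undefined. 0b->0: no, a/bba meet in 1. 0b->1: no, ba/aa meet in 1 with "a" left. Open state 2: 0b->2.
c: 0c undefined. 0c->0: ok.
aa: 1a undefined. 1a->0: no, aac/cc meet in 0. 1a->1: no, a/caa meet in 1. 1a->2: no, ccb/caa meet in 2. Open state 3: 1a->3.
ab: 1b undefined. 1b->0: ok.
ac: 1c undefined. 1c->0: no, ac/cc meet in 0. 1c->1: no, acb/cc meet in 0. 1c->2: no, acc/ccbc meet in 2 with "c" left. 1c->3: no, ac/caa meet in 3. Open state 4: 1c->4.
ba: 2a undefined. 2a->0: no, cba/cc meet in 0. 2a->1: no, cbaa/caa meet in 3. 2a->2: ok.
bb: 2b undefined. 2b->0: no, a/bba meet in 1. 2b->1: ok.
bc: 2c undefined. 2c->0: no, bcbbb/cc meet in 0. 2c->1: no, a/ccbc meet in 1. 2c->2: no, ccb/ccbc meet in 2. 2c->3: ok.
aaa: 3a undefined. 3a->0: no, bca/cc meet in 0. 3a->1: no, aaab/cc meet in 0. 3a->2: ok.
aab: 3b undefined. 3b->0: no, aab/cc meet in 0. 3b->1: ok.
aac: 3c undefined. 3c->0: no, aac/cc meet in 0. 3c->1: ok.
aca: 4a undefined. 4a->0: no, aca/cc meet in 0. 4a->1: ok.
acb: 4b undefined. 4b->0: no, acb/cc meet in 0. 4b->1: ok.
acc: 4c undefined. 4c->0: no, acc/cc meet in 0. 4c->1: ok.
All examples now run through 5 states with every (state, symbol) defined. Accept strings end in {1,2,4}, Reject strings end in {0,3}; accept={1,2,4}.

states=5 start=0 accept={1,2,4} delta: 0a->1 0b->2 0c->0 1a->3 1b->0 1c->4 2a->2 2b->1 2c->3 3a->2 3b->1 3c->1 4a->1 4b->1 4c->1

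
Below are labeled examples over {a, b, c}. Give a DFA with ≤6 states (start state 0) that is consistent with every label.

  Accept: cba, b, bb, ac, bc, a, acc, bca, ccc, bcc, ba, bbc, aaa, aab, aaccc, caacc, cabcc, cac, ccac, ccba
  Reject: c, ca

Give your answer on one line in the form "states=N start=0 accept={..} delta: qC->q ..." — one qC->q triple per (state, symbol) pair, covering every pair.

Fold the examples into a partial DFA from state 0: repeatedly fix the first undefined (state, symbol) met by the shortest-then-alphabetical prefix, trying targets in increasing order and rejecting any under which an Accept and a Reject string meet in one state with the same remainder; add a state when all current targets are rejected. Accepting states are where Accept strings end.
a: 0a undefined. 0a->0: no, ac/c meet in 0 with "c" left. Open state 1: 0a->1.
b: 0b undefined. 0b->0: no, bc/c meet in 0 with "c" left. 0b->1: ok.
c: 0c undefined. 0c->0: no, b/ca meet in 1. 0c->1: no, b/c meet in 1. Open state 2: 0c->2.
aa: 1a undefined. 1a->0: ok.
ac: 1c undefined. 1c->0: no, acc/c meet in 2. 1c->1: ok.
bb: 1b undefined. 1b->0: no, bbc/c meet in 2. 1b->1: ok.
ca: 2a undefined. 2a->0: no, bca/ca meet in 0. 2a->1: no, b/ca meet in 1. 2a->2: ok.
cb: 2b undefined. 2b->0: ok.
cc: 2c undefined. 2c->0: no, ccc/c meet in 2. 2c->1: no, ccac/c meet in 2. 2c->2: no, ccc/c meet in 2. Open state 3: 2c->3.
cca: 3a undefined. 3a->0: no, ccac/c meet in 2. 3a->1: ok.
ccb: 3b undefined. 3b->0: ok.
ccc: 3c undefined. 3c->0: ok.
All examples now run through 4 states with every (state, symbol) defined. Accept strings end in {0,1,3}, Reject strings end in {2}; accept={0,1,3}.

states=4 start=0 accept={0,1,3} delta: 0a->1 0b->1 0c->2 1a->0 1b->1 1c->1 2a->2 2b->0 2c->3 3a->1 3b->0 3c->0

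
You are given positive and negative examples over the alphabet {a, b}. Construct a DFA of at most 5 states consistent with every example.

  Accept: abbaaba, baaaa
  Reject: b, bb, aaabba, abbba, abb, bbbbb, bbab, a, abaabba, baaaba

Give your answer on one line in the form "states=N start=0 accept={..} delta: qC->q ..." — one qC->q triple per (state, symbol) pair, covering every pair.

states=4 start=0 accept={3} delta: 0a->0 0b->1 1a->2 1b->1 2a->3 2b->0 3a->2 3b->2

State merging on the prefix tree: take the shortest (then alphabetical) example prefix whose next move is undefined and point that move at state 0, else 1, else 2, ...; a target is out if some Accept/Reject pair would then sit in one state with the same input left (inseparable). If every existing state is out, open a new one.
a: 0a undefined. 0a->0: ok.
b: 0b undefined. 0b->0: no, abbaaba/b meet in 0. Open state 1: 0b->1.
ba: 1a undefined. 1a->0: no, baaaa/a meet in 0. 1a->1: no, baaaa/b meet in 1. Open state 2: 1a->2.
bb: 1b undefined. 1b->0: no, abbaaba/abbba meet in 2. 1b->1: ok.
baa: 2a undefined. 2a->0: no, abbaaba/aaabba meet in 2. 2a->1: no, abbaaba/aaabba meet in 2. 2a->2: no, abbaaba/baaaba meet in 2 with "ba" left. Open state 3: 2a->3.
baaa: 3a undefined. 3a->0: no, baaaa/a meet in 0. 3a->1: no, baaaa/aaabba meet in 2. 3a->2: ok.
bbab: 2b undefined. 2b->0: ok.
abaab: 3b undefined. 3b->0: no, abbaaba/bbab meet in 0. 3b->1: no, abbaaba/aaabba meet in 2. 3b->2: ok.
All examples now run through 4 states with every (state, symbol) defined. Accept strings end in {3}, Reject strings end in {0,1,2}; accept={3}.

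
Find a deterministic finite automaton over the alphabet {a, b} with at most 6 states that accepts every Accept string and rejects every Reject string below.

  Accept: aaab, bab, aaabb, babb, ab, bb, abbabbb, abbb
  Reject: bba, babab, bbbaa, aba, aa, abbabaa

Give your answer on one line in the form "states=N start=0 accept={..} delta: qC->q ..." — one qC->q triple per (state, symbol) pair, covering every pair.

State merging on the prefix tree: take the shortest (then alphabetical) example prefix whose next move is undefined and point that move at state 0, else 1, else 2, ...; a target is out if some Accept/Reject pair would then sit in one state with the same input left (inseparable). If every existing state is out, open a new one.
a: 0a undefined. 0a->0: ok.
b: 0b undefined. 0b->0: no, aaab/bba meet in 0. Open state 1: 0b->1.
ba: 1a undefined. 1a->0: no, aaab/babab meet in 1. 1a->1: no, aaab/aba meet in 1. Open state 2: 1a->2.
bb: 1b undefined. 1b->0: no, aaabb/bba meet in 0. 1b->1: ok.
bab: 2b undefined. 2b->0: no, aaab/babab meet in 1. 2b->1: no, aaab/babab meet in 1. 2b->2: no, bab/bba meet in 2. Open state 3: 2b->3.
baba: 3a undefined. 3a->0: no, aaab/babab meet in 1. 3a->1: no, aaab/babab meet in 1. 3a->2: no, bab/babab meet in 3. 3a->3: no, bab/abbabaa meet in 3. Open state 4: 3a->4.
babb: 3b undefined. 3b->0: no, babb/aa meet in 0. 3b->1: ok.
babab: 4b undefined. 4b->0: ok.
bbbaa: 2a undefined. 2a->0: ok.
abbabaa: 4a undefined. 4a->0: ok.
All examples now run through 5 states with every (state, symbol) defined. Accept strings end in {1,3}, Reject strings end in {0,2}; accept={1,3}.

states=5 start=0 accept={1,3} delta: 0a->0 0b->1 1a->2 1b->1 2a->0 2b->3 3a->4 3b->1 4a->0 4b->0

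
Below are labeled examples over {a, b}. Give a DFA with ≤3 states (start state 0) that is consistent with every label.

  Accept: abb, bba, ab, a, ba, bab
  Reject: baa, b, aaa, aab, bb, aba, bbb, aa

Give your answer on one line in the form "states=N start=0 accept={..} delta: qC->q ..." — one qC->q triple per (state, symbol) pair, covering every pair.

states=3 start=0 accept={1} delta: 0a->1 0b->0 1a->2 1b->1 2a->0 2b->0

Fold the examples into a partial DFA from state 0: repeatedly fix the first undefined (state, symbol) met by the shortest-then-alphabetical prefix, trying targets in increasing order and rejecting any under which an Accept and a Reject string meet in one state with the same remainder; add a state when all current targets are rejected. Accepting states are where Accept strings end.
a: 0a undefined. 0a->0: no, abb/bb meet in 0 with "bb" left. Open state 1: 0a->1.
b: 0b undefined. 0b->0: ok.
aa: 1a undefined. 1a->0: no, bba/aaa meet in 1. 1a->1: no, bba/baa meet in 1. Open state 2: 1a->2.
ab: 1b undefined. 1b->0: no, abb/b meet in 0. 1b->1: ok.
aaa: 2a undefined. 2a->0: ok.
aab: 2b undefined. 2b->0: ok.
All examples now run through 3 states with every (state, symbol) defined. Accept strings end in {1}, Reject strings end in {0,2}; accept={1}.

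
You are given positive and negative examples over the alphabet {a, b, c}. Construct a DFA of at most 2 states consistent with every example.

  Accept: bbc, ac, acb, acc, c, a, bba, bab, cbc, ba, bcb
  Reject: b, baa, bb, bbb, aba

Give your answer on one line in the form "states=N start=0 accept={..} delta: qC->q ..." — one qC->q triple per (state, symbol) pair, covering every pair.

Grow the machine one transition at a time. Run the examples from 0; the earliest place one falls off (shortest prefix, ties alphabetical) gets sent to the lowest-numbered state that keeps every Accept/Reject pair distinguishable — a pair clashes when both reach the same state with identical unread suffix — and to a fresh state only if none does.
a: 0a undefined. 0a->0: no, ba/aba meet in 0 with "ba" left. Open state 1: 0a->1.
b: 0b undefined. 0b->0: ok.
c: 0c undefined. 0c->0: no, bbc/b meet in 0. 0c->1: ok.
ab: 1b undefined. 1b->0: no, bbc/aba meet in 1. 1b->1: ok.
ac: 1c undefined. 1c->0: no, ac/b meet in 0. 1c->1: ok.
aba: 1a undefined. 1a->0: ok.
All examples now run through 2 states with every (state, symbol) defined. Accept strings end in {1}, Reject strings end in {0}; accept={1}.

states=2 start=0 accept={1} delta: 0a->1 0b->0 0c->1 1a->0 1b->1 1c->1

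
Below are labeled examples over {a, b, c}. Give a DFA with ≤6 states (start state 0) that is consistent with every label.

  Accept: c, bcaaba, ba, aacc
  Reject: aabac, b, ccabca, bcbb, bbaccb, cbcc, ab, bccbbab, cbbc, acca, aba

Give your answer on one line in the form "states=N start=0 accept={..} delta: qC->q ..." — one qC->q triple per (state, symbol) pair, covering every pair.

Fold the examples into a partial DFA from state 0: repeatedly fix the first undefined (state, symbol) met by the shortest-then-alphabetical prefix, trying targets in increasing order and rejecting any under which an Accept and a Reject string meet in one state with the same remainder; add a state when all current targets are rejected. Accepting states are where Accept strings end.
a: 0a undefined. 0a->0: no, ba/aba meet in 0 with "ba" left. Open state 1: 0a->1.
b: 0b undefined. 0b->0: ok.
c: 0c undefined. 0c->0: no, c/b meet in 0. 0c->1: ok.
aa: 1a undefined. 1a->0: no, bcaaba/aba meet in 1 with "ba" left. 1a->1: no, bcaaba/aba meet in 1 with "ba" left. Open state 2: 1a->2.
ab: 1b undefined. 1b->0: no, c/cbbc meet in 1. 1b->1: no, c/bcbb meet in 1. 1b->2: no, aacc/cbcc meet in 2 with "cc" left. Open state 3: 1b->3.
ac: 1c undefined. 1c->0: ok.
aab: 2b undefined. 2b->0: ok.
aac: 2c undefined. 2c->0: ok.
aba: 3a undefined. 3a->0: ok.
cbb: 3b undefined. 3b->0: no, c/cbbc meet in 1. 3b->1: no, c/bcbb meet in 1. 3b->2: ok.
cbc: 3c undefined. 3c->0: no, c/ccabca meet in 1. 3c->1: ok.
bcaa: 2a undefined. 2a->0: ok.
All examples now run through 4 states with every (state, symbol) defined. Accept strings end in {1}, Reject strings end in {0,2,3}; accept={1}.

states=4 start=0 accept={1} delta: 0a->1 0b->0 0c->1 1a->2 1b->3 1c->0 2a->0 2b->0 2c->0 3a->0 3b->2 3c->1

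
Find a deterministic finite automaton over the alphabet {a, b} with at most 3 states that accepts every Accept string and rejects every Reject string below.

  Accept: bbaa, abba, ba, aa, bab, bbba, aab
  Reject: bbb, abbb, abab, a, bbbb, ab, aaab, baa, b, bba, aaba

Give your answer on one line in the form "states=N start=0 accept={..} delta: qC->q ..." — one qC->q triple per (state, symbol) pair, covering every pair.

Fold the examples into a partial DFA from state 0: repeatedly fix the first undefined (state, symbol) met by the shortest-then-alphabetical prefix, trying targets in increasing order and rejecting any under which an Accept and a Reject string meet in one state with the same remainder; add a state when all current targets are rejected. Accepting states are where Accept strings end.
a: 0a undefined. 0a->0: no, abba/bba meet in 0 with "bba" left. Open state 1: 0a->1.
b: 0b undefined. 0b->0: no, bbaa/baa meet in 1 with "a" left. 0b->1: ok.
aa: 1a undefined. 1a->0: no, ba/aaba meet in 0. 1a->1: no, ba/a meet in 1. Open state 2: 1a->2.
ab: 1b undefined. 1b->0: ok.
aaa: 2a undefined. 2a->0: ok.
aab: 2b undefined. 2b->0: no, bab/abbb meet in 0. 2b->1: no, bbaa/aaba meet in 2. 2b->2: ok.
All examples now run through 3 states with every (state, symbol) defined. Accept strings end in {2}, Reject strings end in {0,1}; accept={2}.

states=3 start=0 accept={2} delta: 0a->1 0b->1 1a->2 1b->0 2a->0 2b->2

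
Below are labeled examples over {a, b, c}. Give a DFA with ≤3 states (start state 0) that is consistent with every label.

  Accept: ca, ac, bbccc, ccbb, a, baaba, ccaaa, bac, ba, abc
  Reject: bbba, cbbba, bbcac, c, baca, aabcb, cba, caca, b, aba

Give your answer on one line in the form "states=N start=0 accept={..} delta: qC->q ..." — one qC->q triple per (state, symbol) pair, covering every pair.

Grow the machine one transition at a time. Run the examples from 0; the earliest place one falls off (shortest prefix, ties alphabetical) gets sent to the lowest-numbered state that keeps every Accept/Reject pair distinguishable — a pair clashes when both reach the same state with identical unread suffix — and to a fresh state only if none does.
a: 0a undefined. 0a->0: no, ac/c meet in 0 with "c" left. Open state 1: 0a->1.
b: 0b undefined. 0b->0: no, a/bbba meet in 1. 0b->1: no, a/b meet in 1. Open state 2: 0b->2.
c: 0c undefined. 0c->0: no, ba/cba meet in 2 with "a" left. 0c->1: no, a/c meet in 1. 0c->2: ok.
aa: 1a undefined. 1a->0: ok.
ab: 1b undefined. 1b->0: no, a/aba meet in 1. 1b->1: ok.
ac: 1c undefined. 1c->0: no, ac/aba meet in 0. 1c->1: ok.
ba: 2a undefined. 2a->0: no, ca/baca meet in 0. 2a->1: ok.
bb: 2b undefined. 2b->0: no, ca/bbba meet in 1. 2b->1: ok.
cc: 2c undefined. 2c->0: ok.
All examples now run through 3 states with every (state, symbol) defined. Accept strings end in {1}, Reject strings end in {0,2}; accept={1}.

states=3 start=0 accept={1} delta: 0a->1 0b->2 0c->2 1a->0 1b->1 1c->1 2a->1 2b->1 2c->0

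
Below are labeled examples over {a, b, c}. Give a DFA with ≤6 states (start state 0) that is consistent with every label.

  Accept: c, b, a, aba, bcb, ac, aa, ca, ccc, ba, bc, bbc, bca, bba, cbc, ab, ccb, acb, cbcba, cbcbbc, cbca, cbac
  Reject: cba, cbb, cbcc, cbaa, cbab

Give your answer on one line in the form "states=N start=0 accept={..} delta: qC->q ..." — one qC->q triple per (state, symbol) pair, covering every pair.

State merging on the prefix tree: take the shortest (then alphabetical) example prefix whose next move is undefined and point that move at state 0, else 1, else 2, ...; a target is out if some Accept/Reject pair would then sit in one state with the same input left (inseparable). If every existing state is out, open a new one.
a: 0a undefined. 0a->0: ok.
b: 0b undefined. 0b->0: ok.
c: 0c undefined. 0c->0: no, c/cba meet in 0. Open state 1: 0c->1.
ca: 1a undefined. 1a->0: ok.
cb: 1b undefined. 1b->0: no, b/cba meet in 0. 1b->1: no, c/cbb meet in 1. Open state 2: 1b->2.
cc: 1c undefined. 1c->0: ok.
cba: 2a undefined. 2a->0: no, b/cba meet in 0. 2a->1: no, c/cba meet in 1. 2a->2: no, bcb/cba meet in 2. Open state 3: 2a->3.
cbb: 2b undefined. 2b->0: no, b/cbb meet in 0. 2b->1: no, c/cbb meet in 1. 2b->2: no, bcb/cbb meet in 2. 2b->3: ok.
cbc: 2c undefined. 2c->0: no, c/cbcc meet in 1. 2c->1: no, b/cbcc meet in 0. 2c->2: no, bcb/cbcc meet in 2. 2c->3: no, cbc/cba meet in 3. Open state 4: 2c->4.
cbaa: 3a undefined. 3a->0: no, b/cbaa meet in 0. 3a->1: no, c/cbaa meet in 1. 3a->2: no, bcb/cbaa meet in 2. 3a->3: ok.
cbab: 3b undefined. 3b->0: no, b/cbab meet in 0. 3b->1: no, c/cbab meet in 1. 3b->2: no, bcb/cbab meet in 2. 3b->3: ok.
cbac: 3c undefined. 3c->0: ok.
cbca: 4a undefined. 4a->0: ok.
cbcb: 4b undefined. 4b->0: ok.
cbcc: 4c undefined. 4c->0: no, b/cbcc meet in 0. 4c->1: no, c/cbcc meet in 1. 4c->2: no, bcb/cbcc meet in 2. 4c->3: ok.
All examples now run through 5 states with every (state, symbol) defined. Accept strings end in {0,1,2,4}, Reject strings end in {3}; accept={0,1,2,4}.

states=5 start=0 accept={0,1,2,4} delta: 0a->0 0b->0 0c->1 1a->0 1b->2 1c->0 2a->3 2b->3 2c->4 3a->3 3b->3 3c->0 4a->0 4b->0 4c->3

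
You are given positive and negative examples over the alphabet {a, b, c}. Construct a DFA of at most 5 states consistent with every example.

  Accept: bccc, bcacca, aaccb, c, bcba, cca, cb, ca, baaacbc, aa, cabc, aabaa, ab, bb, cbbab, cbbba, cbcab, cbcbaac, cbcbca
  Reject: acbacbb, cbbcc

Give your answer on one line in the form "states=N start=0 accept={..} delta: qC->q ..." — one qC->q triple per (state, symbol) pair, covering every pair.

Fold the examples into a partial DFA from state 0: repeatedly fix the first undefined (state, symbol) met by the shortest-then-alphabetical prefix, trying targets in increasing order and rejecting any under which an Accept and a Reject string meet in one state with the same remainder; add a state when all current targets are rejected. Accepting states are where Accept strings end.
a: 0a undefined. 0a->0: ok.
b: 0b undefined. 0b->0: ok.
c: 0c undefined. 0c->0: no, bccc/acbacbb meet in 0. Open state 1: 0c->1.
ca: 1a undefined. 1a->0: ok.
cb: 1b undefined. 1b->0: no, bcba/acbacbb meet in 0. 1b->1: no, bccc/cbbcc meet in 1 with "cc" left. Open state 2: 1b->2.
cc: 1c undefined. 1c->0: ok.
cbb: 2b undefined. 2b->0: no, bcacca/cbbcc meet in 0. 2b->1: no, bccc/cbbcc meet in 1. 2b->2: ok.
cbc: 2c undefined. 2c->0: no, bccc/cbbcc meet in 1. 2c->1: no, bcacca/cbbcc meet in 0. 2c->2: no, cb/cbbcc meet in 2. Open state 3: 2c->3.
acba: 2a undefined. 2a->0: no, cb/acbacbb meet in 2. 2a->1: no, bcacca/acbacbb meet in 0. 2a->2: ok.
cbca: 3a undefined. 3a->0: ok.
cbcb: 3b undefined. 3b->0: no, bcacca/acbacbb meet in 0. 3b->1: no, bcba/acbacbb meet in 2. 3b->2: no, bcba/acbacbb meet in 2. 3b->3: no, baaacbc/acbacbb meet in 3. Open state 4: 3b->4.
cbbcc: 3c undefined. 3c->0: no, bcacca/cbbcc meet in 0. 3c->1: no, bccc/cbbcc meet in 1. 3c->2: no, bcba/cbbcc meet in 2. 3c->3: no, baaacbc/cbbcc meet in 3. 3c->4: ok.
cbcba: 4a undefined. 4a->0: ok.
cbcbc: 4c undefined. 4c->0: ok.
acbacbb: 4b undefined. 4b->0: no, bcacca/acbacbb meet in 0. 4b->1: no, bccc/acbacbb meet in 1. 4b->2: no, bcba/acbacbb meet in 2. 4b->3: no, baaacbc/acbacbb meet in 3. 4b->4: ok.
All examples now run through 5 states with every (state, symbol) defined. Accept strings end in {0,1,2,3}, Reject strings end in {4}; accept={0,1,2,3}.

states=5 start=0 accept={0,1,2,3} delta: 0a->0 0b->0 0c->1 1a->0 1b->2 1c->0 2a->2 2b->2 2c->3 3a->0 3b->4 3c->4 4a->0 4b->4 4c->0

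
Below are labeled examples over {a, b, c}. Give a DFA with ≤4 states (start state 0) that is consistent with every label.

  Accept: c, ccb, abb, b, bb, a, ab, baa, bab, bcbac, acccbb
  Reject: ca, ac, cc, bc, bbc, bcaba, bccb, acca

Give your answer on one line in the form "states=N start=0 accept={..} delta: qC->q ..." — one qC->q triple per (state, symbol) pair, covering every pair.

Grow the machine one transition at a time. Run the examples from 0; the earliest place one falls off (shortest prefix, ties alphabetical) gets sent to the lowest-numbered state that keeps every Accept/Reject pair distinguishable — a pair clashes when both reach the same state with identical unread suffix — and to a fresh state only if none does.
a: 0a undefined. 0a->0: no, c/ac meet in 0 with "c" left. Open state 1: 0a->1.
b: 0b undefined. 0b->0: no, c/bc meet in 0 with "c" left. 0b->1: ok.
c: 0c undefined. 0c->0: no, c/cc meet in 0. 0c->1: ok.
ab: 1b undefined. 1b->0: no, c/bbc meet in 1. 1b->1: ok.
ac: 1c undefined. 1c->0: no, c/bccb meet in 1. 1c->1: no, c/ac meet in 1. Open state 2: 1c->2.
ba: 1a undefined. 1a->0: ok.
acc: 2c undefined. 2c->0: no, c/bccb meet in 1. 2c->1: no, c/bccb meet in 1. 2c->2: no, ccb/bccb meet in 2 with "b" left. Open state 3: 2c->3.
bca: 2a undefined. 2a->0: ok.
bcb: 2b undefined. 2b->0: no, ccb/ca meet in 0. 2b->1: ok.
acca: 3a undefined. 3a->0: ok.
accc: 3c undefined. 3c->0: ok.
bccb: 3b undefined. 3b->0: ok.
All examples now run through 4 states with every (state, symbol) defined. Accept strings end in {1}, Reject strings end in {0,2}; accept={1}.

states=4 start=0 accept={1} delta: 0a->1 0b->1 0c->1 1a->0 1b->1 1c->2 2a->0 2b->1 2c->3 3a->0 3b->0 3c->0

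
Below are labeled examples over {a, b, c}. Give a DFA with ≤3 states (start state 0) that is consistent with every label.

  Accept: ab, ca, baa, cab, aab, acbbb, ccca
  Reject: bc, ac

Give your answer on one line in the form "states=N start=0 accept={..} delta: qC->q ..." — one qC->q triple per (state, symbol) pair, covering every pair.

states=2 start=0 accept={0} delta: 0a->0 0b->0 0c->1 1a->0 1b->0 1c->0

Fold the examples into a partial DFA from state 0: repeatedly fix the first undefined (state, symbol) met by the shortest-then-alphabetical prefix, trying targets in increasing order and rejecting any under which an Accept and a Reject string meet in one state with the same remainder; add a state when all current targets are rejected. Accepting states are where Accept strings end.
a: 0a undefined. 0a->0: ok.
b: 0b undefined. 0b->0: ok.
c: 0c undefined. 0c->0: no, ab/bc meet in 0. Open state 1: 0c->1.
ca: 1a undefined. 1a->0: ok.
cc: 1c undefined. 1c->0: ok.
acb: 1b undefined. 1b->0: ok.
All examples now run through 2 states with every (state, symbol) defined. Accept strings end in {0}, Reject strings end in {1}; accept={0}.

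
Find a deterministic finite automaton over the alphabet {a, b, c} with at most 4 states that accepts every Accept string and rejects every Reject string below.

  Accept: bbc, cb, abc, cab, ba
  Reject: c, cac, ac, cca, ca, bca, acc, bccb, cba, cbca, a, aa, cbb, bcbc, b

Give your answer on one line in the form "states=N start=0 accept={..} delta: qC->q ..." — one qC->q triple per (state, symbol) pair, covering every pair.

states=4 start=0 accept={3} delta: 0a->0 0b->1 0c->2 1a->3 1b->1 1c->3 2a->2 2b->3 2c->0 3a->0 3b->0 3c->0

Grow the machine one transition at a time. Run the examples from 0; the earliest place one falls off (shortest prefix, ties alphabetical) gets sent to the lowest-numbered state that keeps every Accept/Reject pair distinguishable — a pair clashes when both reach the same state with identical unread suffix — and to a fresh state only if none does.
a: 0a undefined. 0a->0: ok.
b: 0b undefined. 0b->0: no, bbc/c meet in 0 with "c" left. Open state 1: 0b->1.
c: 0c undefined. 0c->0: no, cb/b meet in 1. 0c->1: no, abc/acc meet in 1 with "c" left. Open state 2: 0c->2.
ba: 1a undefined. 1a->0: no, ba/a meet in 0. 1a->1: no, ba/b meet in 1. 1a->2: no, ba/c meet in 2. Open state 3: 1a->3.
bb: 1b undefined. 1b->0: no, bbc/c meet in 2. 1b->1: ok.
bc: 1c undefined. 1c->0: no, bbc/bca meet in 0. 1c->1: no, bbc/bccb meet in 1. 1c->2: no, bbc/c meet in 2. 1c->3: ok.
ca: 2a undefined. 2a->0: no, cab/b meet in 1. 2a->1: no, bbc/cac meet in 3. 2a->2: ok.
cb: 2b undefined. 2b->0: no, cb/cba meet in 0. 2b->1: no, bbc/cba meet in 3. 2b->2: no, cb/c meet in 2. 2b->3: ok.
cc: 2c undefined. 2c->0: ok.
bca: 3a undefined. 3a->0: ok.
bcb: 3b undefined. 3b->0: ok.
bcc: 3c undefined. 3c->0: ok.
All examples now run through 4 states with every (state, symbol) defined. Accept strings end in {3}, Reject strings end in {0,1,2}; accept={3}.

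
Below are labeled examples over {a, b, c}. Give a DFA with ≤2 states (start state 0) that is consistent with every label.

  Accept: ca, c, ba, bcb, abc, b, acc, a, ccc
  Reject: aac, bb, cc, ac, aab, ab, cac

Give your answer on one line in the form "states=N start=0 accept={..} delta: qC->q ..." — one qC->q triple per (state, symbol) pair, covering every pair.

Fold the examples into a partial DFA from state 0: repeatedly fix the first undefined (state, symbol) met by the shortest-then-alphabetical prefix, trying targets in increasing order and rejecting any under which an Accept and a Reject string meet in one state with the same remainder; add a state when all current targets are rejected. Accepting states are where Accept strings end.
a: 0a undefined. 0a->0: no, c/aac meet in 0 with "c" left. Open state 1: 0a->1.
b: 0b undefined. 0b->0: no, b/bb meet in 0. 0b->1: ok.
c: 0c undefined. 0c->0: no, c/cc meet in 0. 0c->1: ok.
aa: 1a undefined. 1a->0: no, c/aac meet in 1. 1a->1: ok.
ab: 1b undefined. 1b->0: ok.
ac: 1c undefined. 1c->0: ok.
All examples now run through 2 states with every (state, symbol) defined. Accept strings end in {1}, Reject strings end in {0}; accept={1}.

states=2 start=0 accept={1} delta: 0a->1 0b->1 0c->1 1a->1 1b->0 1c->0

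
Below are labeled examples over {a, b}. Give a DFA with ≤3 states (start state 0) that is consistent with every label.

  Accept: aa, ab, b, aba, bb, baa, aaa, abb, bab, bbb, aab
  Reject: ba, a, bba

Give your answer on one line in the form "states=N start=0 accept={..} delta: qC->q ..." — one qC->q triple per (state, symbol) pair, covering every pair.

Fold the examples into a partial DFA from state 0: repeatedly fix the first undefined (state, symbol) met by the shortest-then-alphabetical prefix, trying targets in increasing order and rejecting any under which an Accept and a Reject string meet in one state with the same remainder; add a state when all current targets are rejected. Accepting states are where Accept strings end.
a: 0a undefined. 0a->0: no, aa/a meet in 0. Open state 1: 0a->1.
b: 0b undefined. 0b->0: ok.
aa: 1a undefined. 1a->0: no, aaa/ba meet in 1. 1a->1: no, aa/ba meet in 1. Open state 2: 1a->2.
ab: 1b undefined. 1b->0: no, aba/ba meet in 1. 1b->1: no, ab/ba meet in 1. 1b->2: ok.
aaa: 2a undefined. 2a->0: ok.
aab: 2b undefined. 2b->0: ok.
All examples now run through 3 states with every (state, symbol) defined. Accept strings end in {0,2}, Reject strings end in {1}; accept={0,2}.

states=3 start=0 accept={0,2} delta: 0a->1 0b->0 1a->2 1b->2 2a->0 2b->0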